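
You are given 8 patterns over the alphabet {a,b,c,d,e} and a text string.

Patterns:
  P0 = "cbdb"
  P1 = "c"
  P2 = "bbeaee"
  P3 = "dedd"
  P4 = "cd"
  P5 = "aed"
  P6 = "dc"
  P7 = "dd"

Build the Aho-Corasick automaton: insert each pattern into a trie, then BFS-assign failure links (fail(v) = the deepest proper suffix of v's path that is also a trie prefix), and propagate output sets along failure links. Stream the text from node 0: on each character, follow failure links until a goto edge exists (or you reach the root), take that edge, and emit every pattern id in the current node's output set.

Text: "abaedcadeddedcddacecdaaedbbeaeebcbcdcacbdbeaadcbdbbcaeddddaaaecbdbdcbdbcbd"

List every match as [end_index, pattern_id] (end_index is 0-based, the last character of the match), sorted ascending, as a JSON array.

Build automaton:
Trie nodes:
  0='ε' goto a→16 b→5 c→1 d→11
  1='c' goto b→2 d→15  ←P1
  2='cb' goto d→3
  3='cbd' goto b→4
  4='cbdb' goto ·  ←P0
  5='b' goto b→6
  6='bb' goto e→7
  7='bbe' goto a→8
  8='bbea' goto e→9
  9='bbeae' goto e→10
  10='bbeaee' goto ·  ←P2
  11='d' goto c→19 d→20 e→12
  12='de' goto d→13
  13='ded' goto d→14
  14='dedd' goto ·  ←P3
  15='cd' goto ·  ←P4
  16='a' goto e→17
  17='ae' goto d→18
  18='aed' goto ·  ←P5
  19='dc' goto ·  ←P6
  20='dd' goto ·  ←P7

Failure links (BFS by depth):
  fail(1) 'c': from fail(0)=0 chase 'c': 0 ⇒ 0;  out={1}∪out(0)={1}
  fail(5) 'b': from fail(0)=0 chase 'b': 0 ⇒ 0;  out=∅∪out(0)=∅
  fail(11) 'd': from fail(0)=0 chase 'd': 0 ⇒ 0;  out=∅∪out(0)=∅
  fail(16) 'a': from fail(0)=0 chase 'a': 0 ⇒ 0;  out=∅∪out(0)=∅
  fail(2) 'cb': from fail(1)=0 chase 'b': 0 ⇒ 5;  out=∅∪out(5)=∅
  fail(6) 'bb': from fail(5)=0 chase 'b': 0 ⇒ 5;  out=∅∪out(5)=∅
  fail(12) 'de': from fail(11)=0 chase 'e': 0 ⇒ 0;  out=∅∪out(0)=∅
  fail(15) 'cd': from fail(1)=0 chase 'd': 0 ⇒ 11;  out={4}∪out(11)={4}
  fail(17) 'ae': from fail(16)=0 chase 'e': 0 ⇒ 0;  out=∅∪out(0)=∅
  fail(19) 'dc': from fail(11)=0 chase 'c': 0 ⇒ 1;  out={6}∪out(1)={1,6}
  fail(20) 'dd': from fail(11)=0 chase 'd': 0 ⇒ 11;  out={7}∪out(11)={7}
  fail(3) 'cbd': from fail(2)=5 chase 'd': 5→0 ⇒ 11;  out=∅∪out(11)=∅
  fail(7) 'bbe': from fail(6)=5 chase 'e': 5→0 ⇒ 0;  out=∅∪out(0)=∅
  fail(13) 'ded': from fail(12)=0 chase 'd': 0 ⇒ 11;  out=∅∪out(11)=∅
  fail(18) 'aed': from fail(17)=0 chase 'd': 0 ⇒ 11;  out={5}∪out(11)={5}
  fail(4) 'cbdb': from fail(3)=11 chase 'b': 11→0 ⇒ 5;  out={0}∪out(5)={0}
  fail(8) 'bbea': from fail(7)=0 chase 'a': 0 ⇒ 16;  out=∅∪out(16)=∅
  fail(14) 'dedd': from fail(13)=11 chase 'd': 11 ⇒ 20;  out={3}∪out(20)={3,7}
  fail(9) 'bbeae': from fail(8)=16 chase 'e': 16 ⇒ 17;  out=∅∪out(17)=∅
  fail(10) 'bbeaee': from fail(9)=17 chase 'e': 17→0 ⇒ 0;  out={2}∪out(0)={2}

Scan:
i=0 'a': node 0→16
i=1 'b': node 16→5 ·f
i=2 'a': node 5→16 ·f
i=3 'e': node 16→17
i=4 'd': node 17→18  emit P5@[2:4]
i=5 'c': node 18→19 ·f  emit P1@[5:5],P6@[4:5]
i=6 'a': node 19→16 ·f
i=7 'd': node 16→11 ·f
i=8 'e': node 11→12
i=9 'd': node 12→13
i=10 'd': node 13→14  emit P3@[7:10],P7@[9:10]
i=11 'e': node 14→12 ·f
i=12 'd': node 12→13
i=13 'c': node 13→19 ·f  emit P1@[13:13],P6@[12:13]
i=14 'd': node 19→15 ·f  emit P4@[13:14]
i=15 'd': node 15→20 ·f  emit P7@[14:15]
i=16 'a': node 20→16 ·f
i=17 'c': node 16→1 ·f  emit P1@[17:17]
i=18 'e': node 1→0 ·f
i=19 'c': node 0→1  emit P1@[19:19]
i=20 'd': node 1→15  emit P4@[19:20]
i=21 'a': node 15→16 ·f
i=22 'a': node 16→16 ·f
i=23 'e': node 16→17
i=24 'd': node 17→18  emit P5@[22:24]
i=25 'b': node 18→5 ·f
i=26 'b': node 5→6
i=27 'e': node 6→7
i=28 'a': node 7→8
i=29 'e': node 8→9
i=30 'e': node 9→10  emit P2@[25:30]
i=31 'b': node 10→5 ·f
i=32 'c': node 5→1 ·f  emit P1@[32:32]
i=33 'b': node 1→2
i=34 'c': node 2→1 ·f  emit P1@[34:34]
i=35 'd': node 1→15  emit P4@[34:35]
i=36 'c': node 15→19 ·f  emit P1@[36:36],P6@[35:36]
i=37 'a': node 19→16 ·f
i=38 'c': node 16→1 ·f  emit P1@[38:38]
i=39 'b': node 1→2
i=40 'd': node 2→3
i=41 'b': node 3→4  emit P0@[38:41]
i=42 'e': node 4→0 ·f
i=43 'a': node 0→16
i=44 'a': node 16→16 ·f
i=45 'd': node 16→11 ·f
i=46 'c': node 11→19  emit P1@[46:46],P6@[45:46]
i=47 'b': node 19→2 ·f
i=48 'd': node 2→3
i=49 'b': node 3→4  emit P0@[46:49]
i=50 'b': node 4→6 ·f
i=51 'c': node 6→1 ·f  emit P1@[51:51]
i=52 'a': node 1→16 ·f
i=53 'e': node 16→17
i=54 'd': node 17→18  emit P5@[52:54]
i=55 'd': node 18→20 ·f  emit P7@[54:55]
i=56 'd': node 20→20 ·f  emit P7@[55:56]
i=57 'd': node 20→20 ·f  emit P7@[56:57]
i=58 'a': node 20→16 ·f
i=59 'a': node 16→16 ·f
i=60 'a': node 16→16 ·f
i=61 'e': node 16→17
i=62 'c': node 17→1 ·f  emit P1@[62:62]
i=63 'b': node 1→2
i=64 'd': node 2→3
i=65 'b': node 3→4  emit P0@[62:65]
i=66 'd': node 4→11 ·f
i=67 'c': node 11→19  emit P1@[67:67],P6@[66:67]
i=68 'b': node 19→2 ·f
i=69 'd': node 2→3
i=70 'b': node 3→4  emit P0@[67:70]
i=71 'c': node 4→1 ·f  emit P1@[71:71]
i=72 'b': node 1→2
i=73 'd': node 2→3

All matches (sorted): [[4,5],[5,1],[5,6],[10,3],[10,7],[13,1],[13,6],[14,4],[15,7],[17,1],[19,1],[20,4],[24,5],[30,2],[32,1],[34,1],[35,4],[36,1],[36,6],[38,1],[41,0],[46,1],[46,6],[49,0],[51,1],[54,5],[55,7],[56,7],[57,7],[62,1],[65,0],[67,1],[67,6],[70,0],[71,1]]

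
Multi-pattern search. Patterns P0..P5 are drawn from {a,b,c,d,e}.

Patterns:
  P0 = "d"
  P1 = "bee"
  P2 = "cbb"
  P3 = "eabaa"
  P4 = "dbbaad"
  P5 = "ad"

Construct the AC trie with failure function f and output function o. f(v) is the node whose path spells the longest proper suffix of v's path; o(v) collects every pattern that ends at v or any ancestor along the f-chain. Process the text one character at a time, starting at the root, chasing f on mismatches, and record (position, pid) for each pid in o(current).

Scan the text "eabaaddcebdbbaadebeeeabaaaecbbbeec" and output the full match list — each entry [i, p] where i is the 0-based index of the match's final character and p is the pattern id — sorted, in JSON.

Build:
Trie nodes:
  0='ε' goto a→18 b→2 c→5 d→1 e→8
  1='d' goto b→13  [P0 ends]
  2='b' goto e→3
  3='be' goto e→4
  4='bee' goto ·  [P1 ends]
  5='c' goto b→6
  6='cb' goto b→7
  7='cbb' goto ·  [P2 ends]
  8='e' goto a→9
  9='ea' goto b→10
  10='eab' goto a→11
  11='eaba' goto a→12
  12='eabaa' goto ·  [P3 ends]
  13='db' goto b→14
  14='dbb' goto a→15
  15='dbba' goto a→16
  16='dbbaa' goto d→17
  17='dbbaad' goto ·  [P4 ends]
  18='a' goto d→19
  19='ad' goto ·  [P5 ends]

Failure links (BFS by depth):
  n1('d'): parent n0 fail=0; on 'd' 0 → fail=0;  out {0}∪∅={0}
  n2('b'): parent n0 fail=0; on 'b' 0 → fail=0;  out ∅∪∅=∅
  n5('c'): parent n0 fail=0; on 'c' 0 → fail=0;  out ∅∪∅=∅
  n8('e'): parent n0 fail=0; on 'e' 0 → fail=0;  out ∅∪∅=∅
  n18('a'): parent n0 fail=0; on 'a' 0 → fail=0;  out ∅∪∅=∅
  n3('be'): parent n2 fail=0; on 'e' 0 → fail=8;  out ∅∪∅=∅
  n6('cb'): parent n5 fail=0; on 'b' 0 → fail=2;  out ∅∪∅=∅
  n9('ea'): parent n8 fail=0; on 'a' 0 → fail=18;  out ∅∪∅=∅
  n13('db'): parent n1 fail=0; on 'b' 0 → fail=2;  out ∅∪∅=∅
  n19('ad'): parent n18 fail=0; on 'd' 0 → fail=1;  out {5}∪{0}={0,5}
  n4('bee'): parent n3 fail=8; on 'e' 8→0 → fail=8;  out {1}∪∅={1}
  n7('cbb'): parent n6 fail=2; on 'b' 2→0 → fail=2;  out {2}∪∅={2}
  n10('eab'): parent n9 fail=18; on 'b' 18→0 → fail=2;  out ∅∪∅=∅
  n14('dbb'): parent n13 fail=2; on 'b' 2→0 → fail=2;  out ∅∪∅=∅
  n11('eaba'): parent n10 fail=2; on 'a' 2→0 → fail=18;  out ∅∪∅=∅
  n15('dbba'): parent n14 fail=2; on 'a' 2→0 → fail=18;  out ∅∪∅=∅
  n12('eabaa'): parent n11 fail=18; on 'a' 18→0 → fail=18;  out {3}∪∅={3}
  n16('dbbaa'): parent n15 fail=18; on 'a' 18→0 → fail=18;  out ∅∪∅=∅
  n17('dbbaad'): parent n16 fail=18; on 'd' 18 → fail=19;  out {4}∪{0,5}={0,4,5}

Text stream:
i=0 'e': node 0→8
i=1 'a': node 8→9
i=2 'b': node 9→10
i=3 'a': node 10→11
i=4 'a': node 11→12  ** P3@[0:4]
i=5 'd': node 12→19 ·f  ** P0@[5:5],P5@[4:5]
i=6 'd': node 19→1 ·f  ** P0@[6:6]
i=7 'c': node 1→5 ·f
i=8 'e': node 5→8 ·f
i=9 'b': node 8→2 ·f
i=10 'd': node 2→1 ·f  ** P0@[10:10]
i=11 'b': node 1→13
i=12 'b': node 13→14
i=13 'a': node 14→15
i=14 'a': node 15→16
i=15 'd': node 16→17  ** P0@[15:15],P4@[10:15],P5@[14:15]
i=16 'e': node 17→8 ·f
i=17 'b': node 8→2 ·f
i=18 'e': node 2→3
i=19 'e': node 3→4  ** P1@[17:19]
i=20 'e': node 4→8 ·f
i=21 'a': node 8→9
i=22 'b': node 9→10
i=23 'a': node 10→11
i=24 'a': node 11→12  ** P3@[20:24]
i=25 'a': node 12→18 ·f
i=26 'e': node 18→8 ·f
i=27 'c': node 8→5 ·f
i=28 'b': node 5→6
i=29 'b': node 6→7  ** P2@[27:29]
i=30 'b': node 7→2 ·f
i=31 'e': node 2→3
i=32 'e': node 3→4  ** P1@[30:32]
i=33 'c': node 4→5 ·f

All matches (sorted): [[4,3],[5,0],[5,5],[6,0],[10,0],[15,0],[15,4],[15,5],[19,1],[24,3],[29,2],[32,1]]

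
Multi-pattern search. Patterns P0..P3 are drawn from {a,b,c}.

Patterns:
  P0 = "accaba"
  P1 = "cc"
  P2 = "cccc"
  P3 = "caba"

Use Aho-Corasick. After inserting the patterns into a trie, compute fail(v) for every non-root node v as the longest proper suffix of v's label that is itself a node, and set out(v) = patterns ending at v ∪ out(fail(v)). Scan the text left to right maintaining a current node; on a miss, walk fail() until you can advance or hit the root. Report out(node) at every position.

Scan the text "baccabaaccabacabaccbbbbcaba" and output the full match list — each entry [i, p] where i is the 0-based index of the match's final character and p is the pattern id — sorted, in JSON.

Build automaton:
Trie (insert patterns):
  n0 'ε': a→1 c→7
  n1 'a': c→2
  n2 'ac': c→3
  n3 'acc': a→4
  n4 'acca': b→5
  n5 'accab': a→6
  n6 'accaba': ·  ←P0
  n7 'c': a→11 c→8
  n8 'cc': c→9  ←P1
  n9 'ccc': c→10
  n10 'cccc': ·  ←P2
  n11 'ca': b→12
  n12 'cab': a→13
  n13 'caba': ·  ←P3

BFS fail/out derivation:
  fail(1) 'a': from fail(0)=0 chase 'a': 0 ⇒ 0;  out=∅∪out(0)=∅
  fail(7) 'c': from fail(0)=0 chase 'c': 0 ⇒ 0;  out=∅∪out(0)=∅
  fail(2) 'ac': from fail(1)=0 chase 'c': 0 ⇒ 7;  out=∅∪out(7)=∅
  fail(8) 'cc': from fail(7)=0 chase 'c': 0 ⇒ 7;  out={1}∪out(7)={1}
  fail(11) 'ca': from fail(7)=0 chase 'a': 0 ⇒ 1;  out=∅∪out(1)=∅
  fail(3) 'acc': from fail(2)=7 chase 'c': 7 ⇒ 8;  out=∅∪out(8)={1}
  fail(9) 'ccc': from fail(8)=7 chase 'c': 7 ⇒ 8;  out=∅∪out(8)={1}
  fail(12) 'cab': from fail(11)=1 chase 'b': 1→0 ⇒ 0;  out=∅∪out(0)=∅
  fail(4) 'acca': from fail(3)=8 chase 'a': 8→7 ⇒ 11;  out=∅∪out(11)=∅
  fail(10) 'cccc': from fail(9)=8 chase 'c': 8 ⇒ 9;  out={2}∪out(9)={1,2}
  fail(13) 'caba': from fail(12)=0 chase 'a': 0 ⇒ 1;  out={3}∪out(1)={3}
  fail(5) 'accab': from fail(4)=11 chase 'b': 11 ⇒ 12;  out=∅∪out(12)=∅
  fail(6) 'accaba': from fail(5)=12 chase 'a': 12 ⇒ 13;  out={0}∪out(13)={0,3}

Run:
[0] read 'b'  n0⇒n0
[1] read 'a'  n0⇒n1
[2] read 'c'  n1⇒n2
[3] read 'c'  n2⇒n3  → match P1@[2:3]
[4] read 'a'  n3⇒n4
[5] read 'b'  n4⇒n5
[6] read 'a'  n5⇒n6  → match P0@[1:6],P3@[3:6]
[7] read 'a'  n6⇒n1 (fail-walked)
[8] read 'c'  n1⇒n2
[9] read 'c'  n2⇒n3  → match P1@[8:9]
[10] read 'a'  n3⇒n4
[11] read 'b'  n4⇒n5
[12] read 'a'  n5⇒n6  → match P0@[7:12],P3@[9:12]
[13] read 'c'  n6⇒n2 (fail-walked)
[14] read 'a'  n2⇒n11 (fail-walked)
[15] read 'b'  n11⇒n12
[16] read 'a'  n12⇒n13  → match P3@[13:16]
[17] read 'c'  n13⇒n2 (fail-walked)
[18] read 'c'  n2⇒n3  → match P1@[17:18]
[19] read 'b'  n3⇒n0 (fail-walked)
[20] read 'b'  n0⇒n0
[21] read 'b'  n0⇒n0
[22] read 'b'  n0⇒n0
[23] read 'c'  n0⇒n7
[24] read 'a'  n7⇒n11
[25] read 'b'  n11⇒n12
[26] read 'a'  n12⇒n13  → match P3@[23:26]

All matches (sorted): [[3,1],[6,0],[6,3],[9,1],[12,0],[12,3],[16,3],[18,1],[26,3]]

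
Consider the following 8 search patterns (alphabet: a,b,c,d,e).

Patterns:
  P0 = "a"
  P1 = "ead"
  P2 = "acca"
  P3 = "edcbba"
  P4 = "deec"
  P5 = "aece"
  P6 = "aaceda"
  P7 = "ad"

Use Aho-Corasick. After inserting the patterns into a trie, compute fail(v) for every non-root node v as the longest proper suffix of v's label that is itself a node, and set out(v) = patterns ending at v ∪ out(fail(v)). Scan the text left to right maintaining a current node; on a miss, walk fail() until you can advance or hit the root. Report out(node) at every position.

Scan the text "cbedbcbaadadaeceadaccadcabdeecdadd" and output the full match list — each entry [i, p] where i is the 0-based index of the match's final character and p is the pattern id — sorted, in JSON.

Build automaton:
Trie nodes:
  0='ε' goto a→1 d→13 e→2
  1='a' goto a→20 c→5 d→25 e→17  [P0 ends]
  2='e' goto a→3 d→8
  3='ea' goto d→4
  4='ead' goto ·  [P1 ends]
  5='ac' goto c→6
  6='acc' goto a→7
  7='acca' goto ·  [P2 ends]
  8='ed' goto c→9
  9='edc' goto b→10
  10='edcb' goto b→11
  11='edcbb' goto a→12
  12='edcbba' goto ·  [P3 ends]
  13='d' goto e→14
  14='de' goto e→15
  15='dee' goto c→16
  16='deec' goto ·  [P4 ends]
  17='ae' goto c→18
  18='aec' goto e→19
  19='aece' goto ·  [P5 ends]
  20='aa' goto c→21
  21='aac' goto e→22
  22='aace' goto d→23
  23='aaced' goto a→24
  24='aaceda' goto ·  [P6 ends]
  25='ad' goto ·  [P7 ends]

Failure links (BFS by depth):
  fail(1) 'a': from fail(0)=0 chase 'a': 0 ⇒ 0;  out={0}∪out(0)={0}
  fail(2) 'e': from fail(0)=0 chase 'e': 0 ⇒ 0;  out=∅∪out(0)=∅
  fail(13) 'd': from fail(0)=0 chase 'd': 0 ⇒ 0;  out=∅∪out(0)=∅
  fail(3) 'ea': from fail(2)=0 chase 'a': 0 ⇒ 1;  out=∅∪out(1)={0}
  fail(5) 'ac': from fail(1)=0 chase 'c': 0 ⇒ 0;  out=∅∪out(0)=∅
  fail(8) 'ed': from fail(2)=0 chase 'd': 0 ⇒ 13;  out=∅∪out(13)=∅
  fail(14) 'de': from fail(13)=0 chase 'e': 0 ⇒ 2;  out=∅∪out(2)=∅
  fail(17) 'ae': from fail(1)=0 chase 'e': 0 ⇒ 2;  out=∅∪out(2)=∅
  fail(20) 'aa': from fail(1)=0 chase 'a': 0 ⇒ 1;  out=∅∪out(1)={0}
  fail(25) 'ad': from fail(1)=0 chase 'd': 0 ⇒ 13;  out={7}∪out(13)={7}
  fail(4) 'ead': from fail(3)=1 chase 'd': 1 ⇒ 25;  out={1}∪out(25)={1,7}
  fail(6) 'acc': from fail(5)=0 chase 'c': 0 ⇒ 0;  out=∅∪out(0)=∅
  fail(9) 'edc': from fail(8)=13 chase 'c': 13→0 ⇒ 0;  out=∅∪out(0)=∅
  fail(15) 'dee': from fail(14)=2 chase 'e': 2→0 ⇒ 2;  out=∅∪out(2)=∅
  fail(18) 'aec': from fail(17)=2 chase 'c': 2→0 ⇒ 0;  out=∅∪out(0)=∅
  fail(21) 'aac': from fail(20)=1 chase 'c': 1 ⇒ 5;  out=∅∪out(5)=∅
  fail(7) 'acca': from fail(6)=0 chase 'a': 0 ⇒ 1;  out={2}∪out(1)={0,2}
  fail(10) 'edcb': from fail(9)=0 chase 'b': 0 ⇒ 0;  out=∅∪out(0)=∅
  fail(16) 'deec': from fail(15)=2 chase 'c': 2→0 ⇒ 0;  out={4}∪out(0)={4}
  fail(19) 'aece': from fail(18)=0 chase 'e': 0 ⇒ 2;  out={5}∪out(2)={5}
  fail(22) 'aace': from fail(21)=5 chase 'e': 5→0 ⇒ 2;  out=∅∪out(2)=∅
  fail(11) 'edcbb': from fail(10)=0 chase 'b': 0 ⇒ 0;  out=∅∪out(0)=∅
  fail(23) 'aaced': from fail(22)=2 chase 'd': 2 ⇒ 8;  out=∅∪out(8)=∅
  fail(12) 'edcbba': from fail(11)=0 chase 'a': 0 ⇒ 1;  out={3}∪out(1)={0,3}
  fail(24) 'aaceda': from fail(23)=8 chase 'a': 8→13→0 ⇒ 1;  out={6}∪out(1)={0,6}

Run:
i=0 'c': node 0→0
i=1 'b': node 0→0
i=2 'e': node 0→2
i=3 'd': node 2→8
i=4 'b': node 8→0 ·f
i=5 'c': node 0→0
i=6 'b': node 0→0
i=7 'a': node 0→1  emit P0@[7:7]
i=8 'a': node 1→20  emit P0@[8:8]
i=9 'd': node 20→25 ·f  emit P7@[8:9]
i=10 'a': node 25→1 ·f  emit P0@[10:10]
i=11 'd': node 1→25  emit P7@[10:11]
i=12 'a': node 25→1 ·f  emit P0@[12:12]
i=13 'e': node 1→17
i=14 'c': node 17→18
i=15 'e': node 18→19  emit P5@[12:15]
i=16 'a': node 19→3 ·f  emit P0@[16:16]
i=17 'd': node 3→4  emit P1@[15:17],P7@[16:17]
i=18 'a': node 4→1 ·f  emit P0@[18:18]
i=19 'c': node 1→5
i=20 'c': node 5→6
i=21 'a': node 6→7  emit P0@[21:21],P2@[18:21]
i=22 'd': node 7→25 ·f  emit P7@[21:22]
i=23 'c': node 25→0 ·f
i=24 'a': node 0→1  emit P0@[24:24]
i=25 'b': node 1→0 ·f
i=26 'd': node 0→13
i=27 'e': node 13→14
i=28 'e': node 14→15
i=29 'c': node 15→16  emit P4@[26:29]
i=30 'd': node 16→13 ·f
i=31 'a': node 13→1 ·f  emit P0@[31:31]
i=32 'd': node 1→25  emit P7@[31:32]
i=33 'd': node 25→13 ·f

Matches: [[7,0],[8,0],[9,7],[10,0],[11,7],[12,0],[15,5],[16,0],[17,1],[17,7],[18,0],[21,0],[21,2],[22,7],[24,0],[29,4],[31,0],[32,7]]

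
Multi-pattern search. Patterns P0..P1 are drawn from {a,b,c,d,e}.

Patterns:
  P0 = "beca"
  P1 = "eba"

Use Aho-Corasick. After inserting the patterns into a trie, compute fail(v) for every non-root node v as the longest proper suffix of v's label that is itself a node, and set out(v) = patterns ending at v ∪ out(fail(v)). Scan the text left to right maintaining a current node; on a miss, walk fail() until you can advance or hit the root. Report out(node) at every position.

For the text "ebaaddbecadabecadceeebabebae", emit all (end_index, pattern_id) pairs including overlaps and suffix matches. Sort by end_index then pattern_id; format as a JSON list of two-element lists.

Construct AC machine:
Trie nodes:
  n0 'ε': b→1 e→5
  n1 'b': e→2
  n2 'be': c→3
  n3 'bec': a→4
  n4 'beca': ·  ←P0
  n5 'e': b→6
  n6 'eb': a→7
  n7 'eba': ·  ←P1

Failure links (BFS by depth):
  fail(1) 'b': from fail(0)=0 chase 'b': 0 ⇒ 0;  out=∅∪out(0)=∅
  fail(5) 'e': from fail(0)=0 chase 'e': 0 ⇒ 0;  out=∅∪out(0)=∅
  fail(2) 'be': from fail(1)=0 chase 'e': 0 ⇒ 5;  out=∅∪out(5)=∅
  fail(6) 'eb': from fail(5)=0 chase 'b': 0 ⇒ 1;  out=∅∪out(1)=∅
  fail(3) 'bec': from fail(2)=5 chase 'c': 5→0 ⇒ 0;  out=∅∪out(0)=∅
  fail(7) 'eba': from fail(6)=1 chase 'a': 1→0 ⇒ 0;  out={1}∪out(0)={1}
  fail(4) 'beca': from fail(3)=0 chase 'a': 0 ⇒ 0;  out={0}∪out(0)={0}

Text stream:
pos 0 'e': at 5
pos 1 'b': at 6
pos 2 'a': at 7  → match P1@[0:2]
pos 3 'a': at 0 ·f
pos 4 'd': at 0
pos 5 'd': at 0
pos 6 'b': at 1
pos 7 'e': at 2
pos 8 'c': at 3
pos 9 'a': at 4  → match P0@[6:9]
pos 10 'd': at 0 ·f
pos 11 'a': at 0
pos 12 'b': at 1
pos 13 'e': at 2
pos 14 'c': at 3
pos 15 'a': at 4  → match P0@[12:15]
pos 16 'd': at 0 ·f
pos 17 'c': at 0
pos 18 'e': at 5
pos 19 'e': at 5 ·f
pos 20 'e': at 5 ·f
pos 21 'b': at 6
pos 22 'a': at 7  → match P1@[20:22]
pos 23 'b': at 1 ·f
pos 24 'e': at 2
pos 25 'b': at 6 ·f
pos 26 'a': at 7  → match P1@[24:26]
pos 27 'e': at 5 ·f

All matches (sorted): [[2,1],[9,0],[15,0],[22,1],[26,1]]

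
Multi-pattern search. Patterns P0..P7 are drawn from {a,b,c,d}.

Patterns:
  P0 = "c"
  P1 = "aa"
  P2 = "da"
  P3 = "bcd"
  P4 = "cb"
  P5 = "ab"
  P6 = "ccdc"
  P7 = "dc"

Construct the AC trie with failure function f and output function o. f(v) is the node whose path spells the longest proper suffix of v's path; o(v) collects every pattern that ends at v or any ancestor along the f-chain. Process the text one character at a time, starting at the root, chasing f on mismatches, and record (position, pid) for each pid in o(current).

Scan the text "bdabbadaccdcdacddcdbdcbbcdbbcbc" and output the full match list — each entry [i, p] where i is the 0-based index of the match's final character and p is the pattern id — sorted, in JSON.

Build automaton:
Trie (insert patterns):
  0='ε' goto a→2 b→6 c→1 d→4
  1='c' goto b→9 c→11  ←P0
  2='a' goto a→3 b→10
  3='aa' goto ·  ←P1
  4='d' goto a→5 c→14
  5='da' goto ·  ←P2
  6='b' goto c→7
  7='bc' goto d→8
  8='bcd' goto ·  ←P3
  9='cb' goto ·  ←P4
  10='ab' goto ·  ←P5
  11='cc' goto d→12
  12='ccd' goto c→13
  13='ccdc' goto ·  ←P6
  14='dc' goto ·  ←P7

BFS fail/out derivation:
  n1('c'): parent n0 fail=0; on 'c' 0 → fail=0;  out {0}∪∅={0}
  n2('a'): parent n0 fail=0; on 'a' 0 → fail=0;  out ∅∪∅=∅
  n4('d'): parent n0 fail=0; on 'd' 0 → fail=0;  out ∅∪∅=∅
  n6('b'): parent n0 fail=0; on 'b' 0 → fail=0;  out ∅∪∅=∅
  n3('aa'): parent n2 fail=0; on 'a' 0 → fail=2;  out {1}∪∅={1}
  n5('da'): parent n4 fail=0; on 'a' 0 → fail=2;  out {2}∪∅={2}
  n7('bc'): parent n6 fail=0; on 'c' 0 → fail=1;  out ∅∪{0}={0}
  n9('cb'): parent n1 fail=0; on 'b' 0 → fail=6;  out {4}∪∅={4}
  n10('ab'): parent n2 fail=0; on 'b' 0 → fail=6;  out {5}∪∅={5}
  n11('cc'): parent n1 fail=0; on 'c' 0 → fail=1;  out ∅∪{0}={0}
  n14('dc'): parent n4 fail=0; on 'c' 0 → fail=1;  out {7}∪{0}={0,7}
  n8('bcd'): parent n7 fail=1; on 'd' 1→0 → fail=4;  out {3}∪∅={3}
  n12('ccd'): parent n11 fail=1; on 'd' 1→0 → fail=4;  out ∅∪∅=∅
  n13('ccdc'): parent n12 fail=4; on 'c' 4 → fail=14;  out {6}∪{0,7}={0,6,7}

Run:
pos 0 'b': at 6
pos 1 'd': at 4 (fail-walked)
pos 2 'a': at 5  → match P2@[1:2]
pos 3 'b': at 10 (fail-walked)  → match P5@[2:3]
pos 4 'b': at 6 (fail-walked)
pos 5 'a': at 2 (fail-walked)
pos 6 'd': at 4 (fail-walked)
pos 7 'a': at 5  → match P2@[6:7]
pos 8 'c': at 1 (fail-walked)  → match P0@[8:8]
pos 9 'c': at 11  → match P0@[9:9]
pos 10 'd': at 12
pos 11 'c': at 13  → match P0@[11:11],P6@[8:11],P7@[10:11]
pos 12 'd': at 4 (fail-walked)
pos 13 'a': at 5  → match P2@[12:13]
pos 14 'c': at 1 (fail-walked)  → match P0@[14:14]
pos 15 'd': at 4 (fail-walked)
pos 16 'd': at 4 (fail-walked)
pos 17 'c': at 14  → match P0@[17:17],P7@[16:17]
pos 18 'd': at 4 (fail-walked)
pos 19 'b': at 6 (fail-walked)
pos 20 'd': at 4 (fail-walked)
pos 21 'c': at 14  → match P0@[21:21],P7@[20:21]
pos 22 'b': at 9 (fail-walked)  → match P4@[21:22]
pos 23 'b': at 6 (fail-walked)
pos 24 'c': at 7  → match P0@[24:24]
pos 25 'd': at 8  → match P3@[23:25]
pos 26 'b': at 6 (fail-walked)
pos 27 'b': at 6 (fail-walked)
pos 28 'c': at 7  → match P0@[28:28]
pos 29 'b': at 9 (fail-walked)  → match P4@[28:29]
pos 30 'c': at 7 (fail-walked)  → match P0@[30:30]

Result: [[2,2],[3,5],[7,2],[8,0],[9,0],[11,0],[11,6],[11,7],[13,2],[14,0],[17,0],[17,7],[21,0],[21,7],[22,4],[24,0],[25,3],[28,0],[29,4],[30,0]]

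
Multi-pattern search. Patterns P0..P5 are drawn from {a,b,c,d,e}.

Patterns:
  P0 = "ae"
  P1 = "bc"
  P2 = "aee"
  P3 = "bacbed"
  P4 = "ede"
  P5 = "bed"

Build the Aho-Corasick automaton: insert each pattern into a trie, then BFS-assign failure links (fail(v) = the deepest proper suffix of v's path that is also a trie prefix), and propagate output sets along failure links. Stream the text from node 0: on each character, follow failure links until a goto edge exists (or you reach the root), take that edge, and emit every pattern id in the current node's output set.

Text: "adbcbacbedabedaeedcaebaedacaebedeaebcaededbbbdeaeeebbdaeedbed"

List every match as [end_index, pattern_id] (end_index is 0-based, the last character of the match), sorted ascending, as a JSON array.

Construct AC machine:
Trie (insert patterns):
  0='ε' goto a→1 b→3 e→11
  1='a' goto e→2
  2='ae' goto e→5  [P0 ends]
  3='b' goto a→6 c→4 e→14
  4='bc' goto ·  [P1 ends]
  5='aee' goto ·  [P2 ends]
  6='ba' goto c→7
  7='bac' goto b→8
  8='bacb' goto e→9
  9='bacbe' goto d→10
  10='bacbed' goto ·  [P3 ends]
  11='e' goto d→12
  12='ed' goto e→13
  13='ede' goto ·  [P4 ends]
  14='be' goto d→15
  15='bed' goto ·  [P5 ends]

BFS fail/out derivation:
  fail(1) 'a': from fail(0)=0 chase 'a': 0 ⇒ 0;  out=∅∪out(0)=∅
  fail(3) 'b': from fail(0)=0 chase 'b': 0 ⇒ 0;  out=∅∪out(0)=∅
  fail(11) 'e': from fail(0)=0 chase 'e': 0 ⇒ 0;  out=∅∪out(0)=∅
  fail(2) 'ae': from fail(1)=0 chase 'e': 0 ⇒ 11;  out={0}∪out(11)={0}
  fail(4) 'bc': from fail(3)=0 chase 'c': 0 ⇒ 0;  out={1}∪out(0)={1}
  fail(6) 'ba': from fail(3)=0 chase 'a': 0 ⇒ 1;  out=∅∪out(1)=∅
  fail(12) 'ed': from fail(11)=0 chase 'd': 0 ⇒ 0;  out=∅∪out(0)=∅
  fail(14) 'be': from fail(3)=0 chase 'e': 0 ⇒ 11;  out=∅∪out(11)=∅
  fail(5) 'aee': from fail(2)=11 chase 'e': 11→0 ⇒ 11;  out={2}∪out(11)={2}
  fail(7) 'bac': from fail(6)=1 chase 'c': 1→0 ⇒ 0;  out=∅∪out(0)=∅
  fail(13) 'ede': from fail(12)=0 chase 'e': 0 ⇒ 11;  out={4}∪out(11)={4}
  fail(15) 'bed': from fail(14)=11 chase 'd': 11 ⇒ 12;  out={5}∪out(12)={5}
  fail(8) 'bacb': from fail(7)=0 chase 'b': 0 ⇒ 3;  out=∅∪out(3)=∅
  fail(9) 'bacbe': from fail(8)=3 chase 'e': 3 ⇒ 14;  out=∅∪out(14)=∅
  fail(10) 'bacbed': from fail(9)=14 chase 'd': 14 ⇒ 15;  out={3}∪out(15)={3,5}

Run:
i=0 'a': node 0→1
i=1 'd': node 1→0 (via fail)
i=2 'b': node 0→3
i=3 'c': node 3→4  ** P1@[2:3]
i=4 'b': node 4→3 (via fail)
i=5 'a': node 3→6
i=6 'c': node 6→7
i=7 'b': node 7→8
i=8 'e': node 8→9
i=9 'd': node 9→10  ** P3@[4:9],P5@[7:9]
i=10 'a': node 10→1 (via fail)
i=11 'b': node 1→3 (via fail)
i=12 'e': node 3→14
i=13 'd': node 14→15  ** P5@[11:13]
i=14 'a': node 15→1 (via fail)
i=15 'e': node 1→2  ** P0@[14:15]
i=16 'e': node 2→5  ** P2@[14:16]
i=17 'd': node 5→12 (via fail)
i=18 'c': node 12→0 (via fail)
i=19 'a': node 0→1
i=20 'e': node 1→2  ** P0@[19:20]
i=21 'b': node 2→3 (via fail)
i=22 'a': node 3→6
i=23 'e': node 6→2 (via fail)  ** P0@[22:23]
i=24 'd': node 2→12 (via fail)
i=25 'a': node 12→1 (via fail)
i=26 'c': node 1→0 (via fail)
i=27 'a': node 0→1
i=28 'e': node 1→2  ** P0@[27:28]
i=29 'b': node 2→3 (via fail)
i=30 'e': node 3→14
i=31 'd': node 14→15  ** P5@[29:31]
i=32 'e': node 15→13 (via fail)  ** P4@[30:32]
i=33 'a': node 13→1 (via fail)
i=34 'e': node 1→2  ** P0@[33:34]
i=35 'b': node 2→3 (via fail)
i=36 'c': node 3→4  ** P1@[35:36]
i=37 'a': node 4→1 (via fail)
i=38 'e': node 1→2  ** P0@[37:38]
i=39 'd': node 2→12 (via fail)
i=40 'e': node 12→13  ** P4@[38:40]
i=41 'd': node 13→12 (via fail)
i=42 'b': node 12→3 (via fail)
i=43 'b': node 3→3 (via fail)
i=44 'b': node 3→3 (via fail)
i=45 'd': node 3→0 (via fail)
i=46 'e': node 0→11
i=47 'a': node 11→1 (via fail)
i=48 'e': node 1→2  ** P0@[47:48]
i=49 'e': node 2→5  ** P2@[47:49]
i=50 'e': node 5→11 (via fail)
i=51 'b': node 11→3 (via fail)
i=52 'b': node 3→3 (via fail)
i=53 'd': node 3→0 (via fail)
i=54 'a': node 0→1
i=55 'e': node 1→2  ** P0@[54:55]
i=56 'e': node 2→5  ** P2@[54:56]
i=57 'd': node 5→12 (via fail)
i=58 'b': node 12→3 (via fail)
i=59 'e': node 3→14
i=60 'd': node 14→15  ** P5@[58:60]

All matches (sorted): [[3,1],[9,3],[9,5],[13,5],[15,0],[16,2],[20,0],[23,0],[28,0],[31,5],[32,4],[34,0],[36,1],[38,0],[40,4],[48,0],[49,2],[55,0],[56,2],[60,5]]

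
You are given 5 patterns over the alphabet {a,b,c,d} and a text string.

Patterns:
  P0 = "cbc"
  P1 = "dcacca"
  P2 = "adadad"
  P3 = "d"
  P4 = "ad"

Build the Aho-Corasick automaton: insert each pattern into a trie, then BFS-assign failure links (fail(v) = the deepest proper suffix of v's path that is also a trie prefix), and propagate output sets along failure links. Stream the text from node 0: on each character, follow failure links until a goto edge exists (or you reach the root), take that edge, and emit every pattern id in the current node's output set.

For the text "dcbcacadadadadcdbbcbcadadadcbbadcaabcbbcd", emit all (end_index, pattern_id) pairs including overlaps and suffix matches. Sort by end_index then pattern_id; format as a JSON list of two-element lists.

Build automaton:
Trie (insert patterns):
  0='ε' goto a→10 c→1 d→4
  1='c' goto b→2
  2='cb' goto c→3
  3='cbc' goto ·  [P0 ends]
  4='d' goto c→5  [P3 ends]
  5='dc' goto a→6
  6='dca' goto c→7
  7='dcac' goto c→8
  8='dcacc' goto a→9
  9='dcacca' goto ·  [P1 ends]
  10='a' goto d→11
  11='ad' goto a→12  [P4 ends]
  12='ada' goto d→13
  13='adad' goto a→14
  14='adada' goto d→15
  15='adadad' goto ·  [P2 ends]

BFS fail/out derivation:
  n1('c'): parent n0 fail=0; on 'c' 0 → fail=0;  out ∅∪∅=∅
  n4('d'): parent n0 fail=0; on 'd' 0 → fail=0;  out {3}∪∅={3}
  n10('a'): parent n0 fail=0; on 'a' 0 → fail=0;  out ∅∪∅=∅
  n2('cb'): parent n1 fail=0; on 'b' 0 → fail=0;  out ∅∪∅=∅
  n5('dc'): parent n4 fail=0; on 'c' 0 → fail=1;  out ∅∪∅=∅
  n11('ad'): parent n10 fail=0; on 'd' 0 → fail=4;  out {4}∪{3}={3,4}
  n3('cbc'): parent n2 fail=0; on 'c' 0 → fail=1;  out {0}∪∅={0}
  n6('dca'): parent n5 fail=1; on 'a' 1→0 → fail=10;  out ∅∪∅=∅
  n12('ada'): parent n11 fail=4; on 'a' 4→0 → fail=10;  out ∅∪∅=∅
  n7('dcac'): parent n6 fail=10; on 'c' 10→0 → fail=1;  out ∅∪∅=∅
  n13('adad'): parent n12 fail=10; on 'd' 10 → fail=11;  out ∅∪{3,4}={3,4}
  n8('dcacc'): parent n7 fail=1; on 'c' 1→0 → fail=1;  out ∅∪∅=∅
  n14('adada'): parent n13 fail=11; on 'a' 11 → fail=12;  out ∅∪∅=∅
  n9('dcacca'): parent n8 fail=1; on 'a' 1→0 → fail=10;  out {1}∪∅={1}
  n15('adadad'): parent n14 fail=12; on 'd' 12 → fail=13;  out {2}∪{3,4}={2,3,4}

Text stream:
i=0 'd': node 0→4  → match P3@[0:0]
i=1 'c': node 4→5
i=2 'b': node 5→2 (via fail)
i=3 'c': node 2→3  → match P0@[1:3]
i=4 'a': node 3→10 (via fail)
i=5 'c': node 10→1 (via fail)
i=6 'a': node 1→10 (via fail)
i=7 'd': node 10→11  → match P3@[7:7],P4@[6:7]
i=8 'a': node 11→12
i=9 'd': node 12→13  → match P3@[9:9],P4@[8:9]
i=10 'a': node 13→14
i=11 'd': node 14→15  → match P2@[6:11],P3@[11:11],P4@[10:11]
i=12 'a': node 15→14 (via fail)
i=13 'd': node 14→15  → match P2@[8:13],P3@[13:13],P4@[12:13]
i=14 'c': node 15→5 (via fail)
i=15 'd': node 5→4 (via fail)  → match P3@[15:15]
i=16 'b': node 4→0 (via fail)
i=17 'b': node 0→0
i=18 'c': node 0→1
i=19 'b': node 1→2
i=20 'c': node 2→3  → match P0@[18:20]
i=21 'a': node 3→10 (via fail)
i=22 'd': node 10→11  → match P3@[22:22],P4@[21:22]
i=23 'a': node 11→12
i=24 'd': node 12→13  → match P3@[24:24],P4@[23:24]
i=25 'a': node 13→14
i=26 'd': node 14→15  → match P2@[21:26],P3@[26:26],P4@[25:26]
i=27 'c': node 15→5 (via fail)
i=28 'b': node 5→2 (via fail)
i=29 'b': node 2→0 (via fail)
i=30 'a': node 0→10
i=31 'd': node 10→11  → match P3@[31:31],P4@[30:31]
i=32 'c': node 11→5 (via fail)
i=33 'a': node 5→6
i=34 'a': node 6→10 (via fail)
i=35 'b': node 10→0 (via fail)
i=36 'c': node 0→1
i=37 'b': node 1→2
i=38 'b': node 2→0 (via fail)
i=39 'c': node 0→1
i=40 'd': node 1→4 (via fail)  → match P3@[40:40]

All matches (sorted): [[0,3],[3,0],[7,3],[7,4],[9,3],[9,4],[11,2],[11,3],[11,4],[13,2],[13,3],[13,4],[15,3],[20,0],[22,3],[22,4],[24,3],[24,4],[26,2],[26,3],[26,4],[31,3],[31,4],[40,3]]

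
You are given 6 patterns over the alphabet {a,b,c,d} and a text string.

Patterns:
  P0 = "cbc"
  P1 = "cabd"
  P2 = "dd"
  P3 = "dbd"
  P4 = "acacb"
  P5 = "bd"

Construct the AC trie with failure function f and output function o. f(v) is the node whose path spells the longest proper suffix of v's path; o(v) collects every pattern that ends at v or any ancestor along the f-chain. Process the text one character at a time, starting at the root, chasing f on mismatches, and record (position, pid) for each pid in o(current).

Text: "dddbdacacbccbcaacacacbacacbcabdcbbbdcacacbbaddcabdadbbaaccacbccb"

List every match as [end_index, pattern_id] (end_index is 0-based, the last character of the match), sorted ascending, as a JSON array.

Construct AC machine:
Trie (insert patterns):
  n0 'ε': a→11 b→16 c→1 d→7
  n1 'c': a→4 b→2
  n2 'cb': c→3
  n3 'cbc': ·  ←P0
  n4 'ca': b→5
  n5 'cab': d→6
  n6 'cabd': ·  ←P1
  n7 'd': b→9 d→8
  n8 'dd': ·  ←P2
  n9 'db': d→10
  n10 'dbd': ·  ←P3
  n11 'a': c→12
  n12 'ac': a→13
  n13 'aca': c→14
  n14 'acac': b→15
  n15 'acacb': ·  ←P4
  n16 'b': d→17
  n17 'bd': ·  ←P5

BFS fail/out derivation:
  n1('c'): parent n0 fail=0; on 'c' 0 → fail=0;  out ∅∪∅=∅
  n7('d'): parent n0 fail=0; on 'd' 0 → fail=0;  out ∅∪∅=∅
  n11('a'): parent n0 fail=0; on 'a' 0 → fail=0;  out ∅∪∅=∅
  n16('b'): parent n0 fail=0; on 'b' 0 → fail=0;  out ∅∪∅=∅
  n2('cb'): parent n1 fail=0; on 'b' 0 → fail=16;  out ∅∪∅=∅
  n4('ca'): parent n1 fail=0; on 'a' 0 → fail=11;  out ∅∪∅=∅
  n8('dd'): parent n7 fail=0; on 'd' 0 → fail=7;  out {2}∪∅={2}
  n9('db'): parent n7 fail=0; on 'b' 0 → fail=16;  out ∅∪∅=∅
  n12('ac'): parent n11 fail=0; on 'c' 0 → fail=1;  out ∅∪∅=∅
  n17('bd'): parent n16 fail=0; on 'd' 0 → fail=7;  out {5}∪∅={5}
  n3('cbc'): parent n2 fail=16; on 'c' 16→0 → fail=1;  out {0}∪∅={0}
  n5('cab'): parent n4 fail=11; on 'b' 11→0 → fail=16;  out ∅∪∅=∅
  n10('dbd'): parent n9 fail=16; on 'd' 16 → fail=17;  out {3}∪{5}={3,5}
  n13('aca'): parent n12 fail=1; on 'a' 1 → fail=4;  out ∅∪∅=∅
  n6('cabd'): parent n5 fail=16; on 'd' 16 → fail=17;  out {1}∪{5}={1,5}
  n14('acac'): parent n13 fail=4; on 'c' 4→11 → fail=12;  out ∅∪∅=∅
  n15('acacb'): parent n14 fail=12; on 'b' 12→1 → fail=2;  out {4}∪∅={4}

Text stream:
i=0 'd': node 0→7
i=1 'd': node 7→8  emit P2@[0:1]
i=2 'd': node 8→8 (via fail)  emit P2@[1:2]
i=3 'b': node 8→9 (via fail)
i=4 'd': node 9→10  emit P3@[2:4],P5@[3:4]
i=5 'a': node 10→11 (via fail)
i=6 'c': node 11→12
i=7 'a': node 12→13
i=8 'c': node 13→14
i=9 'b': node 14→15  emit P4@[5:9]
i=10 'c': node 15→3 (via fail)  emit P0@[8:10]
i=11 'c': node 3→1 (via fail)
i=12 'b': node 1→2
i=13 'c': node 2→3  emit P0@[11:13]
i=14 'a': node 3→4 (via fail)
i=15 'a': node 4→11 (via fail)
i=16 'c': node 11→12
i=17 'a': node 12→13
i=18 'c': node 13→14
i=19 'a': node 14→13 (via fail)
i=20 'c': node 13→14
i=21 'b': node 14→15  emit P4@[17:21]
i=22 'a': node 15→11 (via fail)
i=23 'c': node 11→12
i=24 'a': node 12→13
i=25 'c': node 13→14
i=26 'b': node 14→15  emit P4@[22:26]
i=27 'c': node 15→3 (via fail)  emit P0@[25:27]
i=28 'a': node 3→4 (via fail)
i=29 'b': node 4→5
i=30 'd': node 5→6  emit P1@[27:30],P5@[29:30]
i=31 'c': node 6→1 (via fail)
i=32 'b': node 1→2
i=33 'b': node 2→16 (via fail)
i=34 'b': node 16→16 (via fail)
i=35 'd': node 16→17  emit P5@[34:35]
i=36 'c': node 17→1 (via fail)
i=37 'a': node 1→4
i=38 'c': node 4→12 (via fail)
i=39 'a': node 12→13
i=40 'c': node 13→14
i=41 'b': node 14→15  emit P4@[37:41]
i=42 'b': node 15→16 (via fail)
i=43 'a': node 16→11 (via fail)
i=44 'd': node 11→7 (via fail)
i=45 'd': node 7→8  emit P2@[44:45]
i=46 'c': node 8→1 (via fail)
i=47 'a': node 1→4
i=48 'b': node 4→5
i=49 'd': node 5→6  emit P1@[46:49],P5@[48:49]
i=50 'a': node 6→11 (via fail)
i=51 'd': node 11→7 (via fail)
i=52 'b': node 7→9
i=53 'b': node 9→16 (via fail)
i=54 'a': node 16→11 (via fail)
i=55 'a': node 11→11 (via fail)
i=56 'c': node 11→12
i=57 'c': node 12→1 (via fail)
i=58 'a': node 1→4
i=59 'c': node 4→12 (via fail)
i=60 'b': node 12→2 (via fail)
i=61 'c': node 2→3  emit P0@[59:61]
i=62 'c': node 3→1 (via fail)
i=63 'b': node 1→2

Matches: [[1,2],[2,2],[4,3],[4,5],[9,4],[10,0],[13,0],[21,4],[26,4],[27,0],[30,1],[30,5],[35,5],[41,4],[45,2],[49,1],[49,5],[61,0]]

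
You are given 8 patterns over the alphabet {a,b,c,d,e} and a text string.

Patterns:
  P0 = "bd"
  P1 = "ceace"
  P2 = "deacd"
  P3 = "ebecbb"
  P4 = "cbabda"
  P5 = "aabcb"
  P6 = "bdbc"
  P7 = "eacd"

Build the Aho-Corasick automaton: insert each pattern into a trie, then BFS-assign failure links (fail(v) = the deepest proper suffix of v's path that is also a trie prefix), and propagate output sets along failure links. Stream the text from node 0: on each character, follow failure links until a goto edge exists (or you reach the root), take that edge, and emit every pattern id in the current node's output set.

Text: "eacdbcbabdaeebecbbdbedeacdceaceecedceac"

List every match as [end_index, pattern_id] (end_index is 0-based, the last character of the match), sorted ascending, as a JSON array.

Construct AC machine:
Trie nodes:
  n0 'ε': a→24 b→1 c→3 d→8 e→13
  n1 'b': d→2
  n2 'bd': b→29  ←P0
  n3 'c': b→19 e→4
  n4 'ce': a→5
  n5 'cea': c→6
  n6 'ceac': e→7
  n7 'ceace': ·  ←P1
  n8 'd': e→9
  n9 'de': a→10
  n10 'dea': c→11
  n11 'deac': d→12
  n12 'deacd': ·  ←P2
  n13 'e': a→31 b→14
  n14 'eb': e→15
  n15 'ebe': c→16
  n16 'ebec': b→17
  n17 'ebecb': b→18
  n18 'ebecbb': ·  ←P3
  n19 'cb': a→20
  n20 'cba': b→21
  n21 'cbab': d→22
  n22 'cbabd': a→23
  n23 'cbabda': ·  ←P4
  n24 'a': a→25
  n25 'aa': b→26
  n26 'aab': c→27
  n27 'aabc': b→28
  n28 'aabcb': ·  ←P5
  n29 'bdb': c→30
  n30 'bdbc': ·  ←P6
  n31 'ea': c→32
  n32 'eac': d→33
  n33 'eacd': ·  ←P7

Failure links (BFS by depth):
  n1('b'): parent n0 fail=0; on 'b' 0 → fail=0;  out ∅∪∅=∅
  n3('c'): parent n0 fail=0; on 'c' 0 → fail=0;  out ∅∪∅=∅
  n8('d'): parent n0 fail=0; on 'd' 0 → fail=0;  out ∅∪∅=∅
  n13('e'): parent n0 fail=0; on 'e' 0 → fail=0;  out ∅∪∅=∅
  n24('a'): parent n0 fail=0; on 'a' 0 → fail=0;  out ∅∪∅=∅
  n2('bd'): parent n1 fail=0; on 'd' 0 → fail=8;  out {0}∪∅={0}
  n4('ce'): parent n3 fail=0; on 'e' 0 → fail=13;  out ∅∪∅=∅
  n9('de'): parent n8 fail=0; on 'e' 0 → fail=13;  out ∅∪∅=∅
  n14('eb'): parent n13 fail=0; on 'b' 0 → fail=1;  out ∅∪∅=∅
  n19('cb'): parent n3 fail=0; on 'b' 0 → fail=1;  out ∅∪∅=∅
  n25('aa'): parent n24 fail=0; on 'a' 0 → fail=24;  out ∅∪∅=∅
  n31('ea'): parent n13 fail=0; on 'a' 0 → fail=24;  out ∅∪∅=∅
  n5('cea'): parent n4 fail=13; on 'a' 13 → fail=31;  out ∅∪∅=∅
  n10('dea'): parent n9 fail=13; on 'a' 13 → fail=31;  out ∅∪∅=∅
  n15('ebe'): parent n14 fail=1; on 'e' 1→0 → fail=13;  out ∅∪∅=∅
  n20('cba'): parent n19 fail=1; on 'a' 1→0 → fail=24;  out ∅∪∅=∅
  n26('aab'): parent n25 fail=24; on 'b' 24→0 → fail=1;  out ∅∪∅=∅
  n29('bdb'): parent n2 fail=8; on 'b' 8→0 → fail=1;  out ∅∪∅=∅
  n32('eac'): parent n31 fail=24; on 'c' 24→0 → fail=3;  out ∅∪∅=∅
  n6('ceac'): parent n5 fail=31; on 'c' 31 → fail=32;  out ∅∪∅=∅
  n11('deac'): parent n10 fail=31; on 'c' 31 → fail=32;  out ∅∪∅=∅
  n16('ebec'): parent n15 fail=13; on 'c' 13→0 → fail=3;  out ∅∪∅=∅
  n21('cbab'): parent n20 fail=24; on 'b' 24→0 → fail=1;  out ∅∪∅=∅
  n27('aabc'): parent n26 fail=1; on 'c' 1→0 → fail=3;  out ∅∪∅=∅
  n30('bdbc'): parent n29 fail=1; on 'c' 1→0 → fail=3;  out {6}∪∅={6}
  n33('eacd'): parent n32 fail=3; on 'd' 3→0 → fail=8;  out {7}∪∅={7}
  n7('ceace'): parent n6 fail=32; on 'e' 32→3 → fail=4;  out {1}∪∅={1}
  n12('deacd'): parent n11 fail=32; on 'd' 32 → fail=33;  out {2}∪{7}={2,7}
  n17('ebecb'): parent n16 fail=3; on 'b' 3 → fail=19;  out ∅∪∅=∅
  n22('cbabd'): parent n21 fail=1; on 'd' 1 → fail=2;  out ∅∪{0}={0}
  n28('aabcb'): parent n27 fail=3; on 'b' 3 → fail=19;  out {5}∪∅={5}
  n18('ebecbb'): parent n17 fail=19; on 'b' 19→1→0 → fail=1;  out {3}∪∅={3}
  n23('cbabda'): parent n22 fail=2; on 'a' 2→8→0 → fail=24;  out {4}∪∅={4}

Text stream:
pos 0 'e': at 13
pos 1 'a': at 31
pos 2 'c': at 32
pos 3 'd': at 33  → match P7@[0:3]
pos 4 'b': at 1 (fail-walked)
pos 5 'c': at 3 (fail-walked)
pos 6 'b': at 19
pos 7 'a': at 20
pos 8 'b': at 21
pos 9 'd': at 22  → match P0@[8:9]
pos 10 'a': at 23  → match P4@[5:10]
pos 11 'e': at 13 (fail-walked)
pos 12 'e': at 13 (fail-walked)
pos 13 'b': at 14
pos 14 'e': at 15
pos 15 'c': at 16
pos 16 'b': at 17
pos 17 'b': at 18  → match P3@[12:17]
pos 18 'd': at 2 (fail-walked)  → match P0@[17:18]
pos 19 'b': at 29
pos 20 'e': at 13 (fail-walked)
pos 21 'd': at 8 (fail-walked)
pos 22 'e': at 9
pos 23 'a': at 10
pos 24 'c': at 11
pos 25 'd': at 12  → match P2@[21:25],P7@[22:25]
pos 26 'c': at 3 (fail-walked)
pos 27 'e': at 4
pos 28 'a': at 5
pos 29 'c': at 6
pos 30 'e': at 7  → match P1@[26:30]
pos 31 'e': at 13 (fail-walked)
pos 32 'c': at 3 (fail-walked)
pos 33 'e': at 4
pos 34 'd': at 8 (fail-walked)
pos 35 'c': at 3 (fail-walked)
pos 36 'e': at 4
pos 37 'a': at 5
pos 38 'c': at 6

Result: [[3,7],[9,0],[10,4],[17,3],[18,0],[25,2],[25,7],[30,1]]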